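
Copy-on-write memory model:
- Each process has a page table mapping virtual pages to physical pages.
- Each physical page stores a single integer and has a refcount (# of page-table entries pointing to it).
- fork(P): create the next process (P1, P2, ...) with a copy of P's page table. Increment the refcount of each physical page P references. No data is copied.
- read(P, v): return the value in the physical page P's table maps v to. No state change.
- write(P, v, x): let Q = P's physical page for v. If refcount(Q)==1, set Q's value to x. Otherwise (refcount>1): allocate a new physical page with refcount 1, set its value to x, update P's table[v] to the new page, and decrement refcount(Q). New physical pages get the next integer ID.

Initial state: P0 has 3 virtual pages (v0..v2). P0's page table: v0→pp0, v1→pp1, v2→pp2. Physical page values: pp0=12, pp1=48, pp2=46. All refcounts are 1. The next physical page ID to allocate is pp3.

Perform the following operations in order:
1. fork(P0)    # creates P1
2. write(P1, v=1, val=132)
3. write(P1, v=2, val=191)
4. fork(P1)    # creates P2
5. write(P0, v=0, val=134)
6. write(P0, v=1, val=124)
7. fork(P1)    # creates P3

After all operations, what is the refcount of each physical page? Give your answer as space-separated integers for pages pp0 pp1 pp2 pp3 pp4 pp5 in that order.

Op 1: fork(P0) -> P1. 3 ppages; refcounts: pp0:2 pp1:2 pp2:2
Op 2: write(P1, v1, 132). refcount(pp1)=2>1 -> COPY to pp3. 4 ppages; refcounts: pp0:2 pp1:1 pp2:2 pp3:1
Op 3: write(P1, v2, 191). refcount(pp2)=2>1 -> COPY to pp4. 5 ppages; refcounts: pp0:2 pp1:1 pp2:1 pp3:1 pp4:1
Op 4: fork(P1) -> P2. 5 ppages; refcounts: pp0:3 pp1:1 pp2:1 pp3:2 pp4:2
Op 5: write(P0, v0, 134). refcount(pp0)=3>1 -> COPY to pp5. 6 ppages; refcounts: pp0:2 pp1:1 pp2:1 pp3:2 pp4:2 pp5:1
Op 6: write(P0, v1, 124). refcount(pp1)=1 -> write in place. 6 ppages; refcounts: pp0:2 pp1:1 pp2:1 pp3:2 pp4:2 pp5:1
Op 7: fork(P1) -> P3. 6 ppages; refcounts: pp0:3 pp1:1 pp2:1 pp3:3 pp4:3 pp5:1

Answer: 3 1 1 3 3 1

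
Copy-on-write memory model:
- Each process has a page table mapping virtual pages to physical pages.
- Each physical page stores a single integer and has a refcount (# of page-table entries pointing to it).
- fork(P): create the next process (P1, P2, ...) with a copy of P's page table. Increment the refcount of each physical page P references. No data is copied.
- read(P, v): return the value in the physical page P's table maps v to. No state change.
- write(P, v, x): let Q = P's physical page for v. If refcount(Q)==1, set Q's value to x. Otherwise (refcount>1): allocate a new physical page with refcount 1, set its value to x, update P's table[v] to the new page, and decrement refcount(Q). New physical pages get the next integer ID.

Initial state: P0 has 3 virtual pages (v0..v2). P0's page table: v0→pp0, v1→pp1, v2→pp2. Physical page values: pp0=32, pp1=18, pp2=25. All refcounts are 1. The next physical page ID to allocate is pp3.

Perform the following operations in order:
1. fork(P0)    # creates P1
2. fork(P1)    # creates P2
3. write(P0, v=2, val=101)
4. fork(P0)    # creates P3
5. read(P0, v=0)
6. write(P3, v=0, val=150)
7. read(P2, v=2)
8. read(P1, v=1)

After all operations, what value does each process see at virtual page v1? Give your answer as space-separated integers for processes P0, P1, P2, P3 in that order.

Answer: 18 18 18 18

Derivation:
Op 1: fork(P0) -> P1. 3 ppages; refcounts: pp0:2 pp1:2 pp2:2
Op 2: fork(P1) -> P2. 3 ppages; refcounts: pp0:3 pp1:3 pp2:3
Op 3: write(P0, v2, 101). refcount(pp2)=3>1 -> COPY to pp3. 4 ppages; refcounts: pp0:3 pp1:3 pp2:2 pp3:1
Op 4: fork(P0) -> P3. 4 ppages; refcounts: pp0:4 pp1:4 pp2:2 pp3:2
Op 5: read(P0, v0) -> 32. No state change.
Op 6: write(P3, v0, 150). refcount(pp0)=4>1 -> COPY to pp4. 5 ppages; refcounts: pp0:3 pp1:4 pp2:2 pp3:2 pp4:1
Op 7: read(P2, v2) -> 25. No state change.
Op 8: read(P1, v1) -> 18. No state change.
P0: v1 -> pp1 = 18
P1: v1 -> pp1 = 18
P2: v1 -> pp1 = 18
P3: v1 -> pp1 = 18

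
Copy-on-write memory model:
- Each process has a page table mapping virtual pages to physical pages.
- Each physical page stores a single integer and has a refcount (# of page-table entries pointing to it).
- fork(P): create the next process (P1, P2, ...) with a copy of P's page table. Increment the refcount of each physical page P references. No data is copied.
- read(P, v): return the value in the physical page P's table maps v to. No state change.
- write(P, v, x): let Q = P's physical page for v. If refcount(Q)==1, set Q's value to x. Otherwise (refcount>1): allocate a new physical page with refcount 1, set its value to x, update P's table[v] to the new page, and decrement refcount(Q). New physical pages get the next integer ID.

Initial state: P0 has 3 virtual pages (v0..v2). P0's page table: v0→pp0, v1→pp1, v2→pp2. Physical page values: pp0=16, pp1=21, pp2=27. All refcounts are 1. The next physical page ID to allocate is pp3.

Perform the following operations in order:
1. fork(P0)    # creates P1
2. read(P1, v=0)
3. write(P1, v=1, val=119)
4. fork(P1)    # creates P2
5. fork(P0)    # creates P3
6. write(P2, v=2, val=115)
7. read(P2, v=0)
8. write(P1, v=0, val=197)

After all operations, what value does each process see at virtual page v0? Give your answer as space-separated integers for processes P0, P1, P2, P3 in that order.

Answer: 16 197 16 16

Derivation:
Op 1: fork(P0) -> P1. 3 ppages; refcounts: pp0:2 pp1:2 pp2:2
Op 2: read(P1, v0) -> 16. No state change.
Op 3: write(P1, v1, 119). refcount(pp1)=2>1 -> COPY to pp3. 4 ppages; refcounts: pp0:2 pp1:1 pp2:2 pp3:1
Op 4: fork(P1) -> P2. 4 ppages; refcounts: pp0:3 pp1:1 pp2:3 pp3:2
Op 5: fork(P0) -> P3. 4 ppages; refcounts: pp0:4 pp1:2 pp2:4 pp3:2
Op 6: write(P2, v2, 115). refcount(pp2)=4>1 -> COPY to pp4. 5 ppages; refcounts: pp0:4 pp1:2 pp2:3 pp3:2 pp4:1
Op 7: read(P2, v0) -> 16. No state change.
Op 8: write(P1, v0, 197). refcount(pp0)=4>1 -> COPY to pp5. 6 ppages; refcounts: pp0:3 pp1:2 pp2:3 pp3:2 pp4:1 pp5:1
P0: v0 -> pp0 = 16
P1: v0 -> pp5 = 197
P2: v0 -> pp0 = 16
P3: v0 -> pp0 = 16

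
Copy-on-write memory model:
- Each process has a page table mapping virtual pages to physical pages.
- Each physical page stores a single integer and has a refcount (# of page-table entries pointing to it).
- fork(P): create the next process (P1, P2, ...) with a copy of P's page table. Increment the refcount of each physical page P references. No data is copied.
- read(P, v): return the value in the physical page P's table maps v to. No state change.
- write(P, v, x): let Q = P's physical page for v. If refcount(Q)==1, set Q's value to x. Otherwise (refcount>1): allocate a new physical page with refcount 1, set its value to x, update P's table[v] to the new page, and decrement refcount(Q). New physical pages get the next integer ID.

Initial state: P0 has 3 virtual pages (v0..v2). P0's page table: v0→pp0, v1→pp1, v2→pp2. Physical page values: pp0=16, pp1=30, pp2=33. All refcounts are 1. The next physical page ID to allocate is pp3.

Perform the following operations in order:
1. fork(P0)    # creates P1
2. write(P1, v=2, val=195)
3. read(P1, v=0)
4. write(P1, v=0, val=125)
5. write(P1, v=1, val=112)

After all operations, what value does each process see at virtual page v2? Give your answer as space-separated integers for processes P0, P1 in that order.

Answer: 33 195

Derivation:
Op 1: fork(P0) -> P1. 3 ppages; refcounts: pp0:2 pp1:2 pp2:2
Op 2: write(P1, v2, 195). refcount(pp2)=2>1 -> COPY to pp3. 4 ppages; refcounts: pp0:2 pp1:2 pp2:1 pp3:1
Op 3: read(P1, v0) -> 16. No state change.
Op 4: write(P1, v0, 125). refcount(pp0)=2>1 -> COPY to pp4. 5 ppages; refcounts: pp0:1 pp1:2 pp2:1 pp3:1 pp4:1
Op 5: write(P1, v1, 112). refcount(pp1)=2>1 -> COPY to pp5. 6 ppages; refcounts: pp0:1 pp1:1 pp2:1 pp3:1 pp4:1 pp5:1
P0: v2 -> pp2 = 33
P1: v2 -> pp3 = 195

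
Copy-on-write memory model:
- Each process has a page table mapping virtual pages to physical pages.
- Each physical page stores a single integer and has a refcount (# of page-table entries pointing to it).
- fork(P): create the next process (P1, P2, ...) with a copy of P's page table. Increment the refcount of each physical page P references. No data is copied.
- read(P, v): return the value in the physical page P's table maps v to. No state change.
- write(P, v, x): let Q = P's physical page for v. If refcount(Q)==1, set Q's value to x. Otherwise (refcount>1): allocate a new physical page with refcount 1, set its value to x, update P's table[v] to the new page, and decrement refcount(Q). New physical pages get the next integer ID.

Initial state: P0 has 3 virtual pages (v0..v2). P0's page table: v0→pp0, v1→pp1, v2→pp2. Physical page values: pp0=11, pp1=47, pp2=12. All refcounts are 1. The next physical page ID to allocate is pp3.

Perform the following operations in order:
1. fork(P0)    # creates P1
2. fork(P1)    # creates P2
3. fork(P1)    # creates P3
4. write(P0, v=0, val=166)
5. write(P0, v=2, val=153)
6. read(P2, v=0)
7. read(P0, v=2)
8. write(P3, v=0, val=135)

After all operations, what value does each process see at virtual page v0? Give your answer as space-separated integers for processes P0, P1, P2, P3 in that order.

Answer: 166 11 11 135

Derivation:
Op 1: fork(P0) -> P1. 3 ppages; refcounts: pp0:2 pp1:2 pp2:2
Op 2: fork(P1) -> P2. 3 ppages; refcounts: pp0:3 pp1:3 pp2:3
Op 3: fork(P1) -> P3. 3 ppages; refcounts: pp0:4 pp1:4 pp2:4
Op 4: write(P0, v0, 166). refcount(pp0)=4>1 -> COPY to pp3. 4 ppages; refcounts: pp0:3 pp1:4 pp2:4 pp3:1
Op 5: write(P0, v2, 153). refcount(pp2)=4>1 -> COPY to pp4. 5 ppages; refcounts: pp0:3 pp1:4 pp2:3 pp3:1 pp4:1
Op 6: read(P2, v0) -> 11. No state change.
Op 7: read(P0, v2) -> 153. No state change.
Op 8: write(P3, v0, 135). refcount(pp0)=3>1 -> COPY to pp5. 6 ppages; refcounts: pp0:2 pp1:4 pp2:3 pp3:1 pp4:1 pp5:1
P0: v0 -> pp3 = 166
P1: v0 -> pp0 = 11
P2: v0 -> pp0 = 11
P3: v0 -> pp5 = 135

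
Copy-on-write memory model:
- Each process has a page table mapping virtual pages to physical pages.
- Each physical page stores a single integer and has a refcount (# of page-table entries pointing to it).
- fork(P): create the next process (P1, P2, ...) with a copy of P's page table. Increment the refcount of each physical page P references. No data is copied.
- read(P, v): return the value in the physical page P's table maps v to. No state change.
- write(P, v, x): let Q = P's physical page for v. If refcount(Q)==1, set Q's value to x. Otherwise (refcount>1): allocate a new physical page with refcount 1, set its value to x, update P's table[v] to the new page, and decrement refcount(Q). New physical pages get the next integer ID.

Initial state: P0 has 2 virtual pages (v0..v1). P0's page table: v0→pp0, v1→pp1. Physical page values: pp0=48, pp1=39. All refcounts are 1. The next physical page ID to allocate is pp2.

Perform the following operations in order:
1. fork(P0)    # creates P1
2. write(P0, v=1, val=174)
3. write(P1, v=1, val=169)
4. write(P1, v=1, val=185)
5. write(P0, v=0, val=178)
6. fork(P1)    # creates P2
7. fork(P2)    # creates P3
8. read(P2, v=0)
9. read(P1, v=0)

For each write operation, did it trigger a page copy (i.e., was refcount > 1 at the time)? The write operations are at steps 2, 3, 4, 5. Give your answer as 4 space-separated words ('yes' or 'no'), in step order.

Op 1: fork(P0) -> P1. 2 ppages; refcounts: pp0:2 pp1:2
Op 2: write(P0, v1, 174). refcount(pp1)=2>1 -> COPY to pp2. 3 ppages; refcounts: pp0:2 pp1:1 pp2:1
Op 3: write(P1, v1, 169). refcount(pp1)=1 -> write in place. 3 ppages; refcounts: pp0:2 pp1:1 pp2:1
Op 4: write(P1, v1, 185). refcount(pp1)=1 -> write in place. 3 ppages; refcounts: pp0:2 pp1:1 pp2:1
Op 5: write(P0, v0, 178). refcount(pp0)=2>1 -> COPY to pp3. 4 ppages; refcounts: pp0:1 pp1:1 pp2:1 pp3:1
Op 6: fork(P1) -> P2. 4 ppages; refcounts: pp0:2 pp1:2 pp2:1 pp3:1
Op 7: fork(P2) -> P3. 4 ppages; refcounts: pp0:3 pp1:3 pp2:1 pp3:1
Op 8: read(P2, v0) -> 48. No state change.
Op 9: read(P1, v0) -> 48. No state change.

yes no no yes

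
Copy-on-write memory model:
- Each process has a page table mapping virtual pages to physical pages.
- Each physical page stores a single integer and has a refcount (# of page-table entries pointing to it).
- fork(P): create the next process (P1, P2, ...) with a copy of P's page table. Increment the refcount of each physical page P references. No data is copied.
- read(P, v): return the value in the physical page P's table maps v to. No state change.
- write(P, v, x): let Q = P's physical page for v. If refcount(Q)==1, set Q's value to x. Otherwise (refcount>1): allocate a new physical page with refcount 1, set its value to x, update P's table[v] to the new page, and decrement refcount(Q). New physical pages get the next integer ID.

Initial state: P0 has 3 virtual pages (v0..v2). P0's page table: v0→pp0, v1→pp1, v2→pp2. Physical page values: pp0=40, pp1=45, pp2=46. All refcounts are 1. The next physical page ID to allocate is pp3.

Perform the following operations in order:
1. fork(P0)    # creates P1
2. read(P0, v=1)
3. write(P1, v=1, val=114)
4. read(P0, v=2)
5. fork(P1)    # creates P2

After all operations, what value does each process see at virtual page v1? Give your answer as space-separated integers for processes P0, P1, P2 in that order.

Op 1: fork(P0) -> P1. 3 ppages; refcounts: pp0:2 pp1:2 pp2:2
Op 2: read(P0, v1) -> 45. No state change.
Op 3: write(P1, v1, 114). refcount(pp1)=2>1 -> COPY to pp3. 4 ppages; refcounts: pp0:2 pp1:1 pp2:2 pp3:1
Op 4: read(P0, v2) -> 46. No state change.
Op 5: fork(P1) -> P2. 4 ppages; refcounts: pp0:3 pp1:1 pp2:3 pp3:2
P0: v1 -> pp1 = 45
P1: v1 -> pp3 = 114
P2: v1 -> pp3 = 114

Answer: 45 114 114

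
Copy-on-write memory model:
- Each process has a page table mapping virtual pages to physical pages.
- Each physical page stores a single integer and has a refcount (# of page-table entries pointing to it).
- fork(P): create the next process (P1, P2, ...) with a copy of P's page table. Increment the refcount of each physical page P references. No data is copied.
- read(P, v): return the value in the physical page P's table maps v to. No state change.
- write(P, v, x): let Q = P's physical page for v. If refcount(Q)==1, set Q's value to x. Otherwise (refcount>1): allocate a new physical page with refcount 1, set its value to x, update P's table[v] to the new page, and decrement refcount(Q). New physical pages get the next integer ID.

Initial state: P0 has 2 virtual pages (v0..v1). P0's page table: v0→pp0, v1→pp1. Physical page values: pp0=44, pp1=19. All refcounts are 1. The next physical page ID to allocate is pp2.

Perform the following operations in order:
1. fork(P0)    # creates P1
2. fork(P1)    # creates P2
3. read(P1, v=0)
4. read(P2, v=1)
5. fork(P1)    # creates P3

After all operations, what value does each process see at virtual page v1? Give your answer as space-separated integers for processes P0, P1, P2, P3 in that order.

Op 1: fork(P0) -> P1. 2 ppages; refcounts: pp0:2 pp1:2
Op 2: fork(P1) -> P2. 2 ppages; refcounts: pp0:3 pp1:3
Op 3: read(P1, v0) -> 44. No state change.
Op 4: read(P2, v1) -> 19. No state change.
Op 5: fork(P1) -> P3. 2 ppages; refcounts: pp0:4 pp1:4
P0: v1 -> pp1 = 19
P1: v1 -> pp1 = 19
P2: v1 -> pp1 = 19
P3: v1 -> pp1 = 19

Answer: 19 19 19 19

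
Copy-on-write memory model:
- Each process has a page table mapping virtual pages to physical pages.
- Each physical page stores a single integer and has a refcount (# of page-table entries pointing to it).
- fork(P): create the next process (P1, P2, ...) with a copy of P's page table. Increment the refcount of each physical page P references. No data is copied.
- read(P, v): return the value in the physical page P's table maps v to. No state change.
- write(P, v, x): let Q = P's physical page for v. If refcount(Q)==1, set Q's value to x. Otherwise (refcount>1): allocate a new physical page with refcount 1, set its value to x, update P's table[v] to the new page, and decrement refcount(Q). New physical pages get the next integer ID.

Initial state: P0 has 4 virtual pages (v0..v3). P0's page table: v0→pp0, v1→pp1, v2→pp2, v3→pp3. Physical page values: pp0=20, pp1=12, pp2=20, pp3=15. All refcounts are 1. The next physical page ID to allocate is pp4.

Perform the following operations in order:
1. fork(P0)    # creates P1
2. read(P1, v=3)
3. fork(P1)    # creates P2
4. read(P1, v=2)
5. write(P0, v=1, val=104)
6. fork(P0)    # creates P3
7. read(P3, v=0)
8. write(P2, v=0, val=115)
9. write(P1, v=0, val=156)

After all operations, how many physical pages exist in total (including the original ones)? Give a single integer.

Answer: 7

Derivation:
Op 1: fork(P0) -> P1. 4 ppages; refcounts: pp0:2 pp1:2 pp2:2 pp3:2
Op 2: read(P1, v3) -> 15. No state change.
Op 3: fork(P1) -> P2. 4 ppages; refcounts: pp0:3 pp1:3 pp2:3 pp3:3
Op 4: read(P1, v2) -> 20. No state change.
Op 5: write(P0, v1, 104). refcount(pp1)=3>1 -> COPY to pp4. 5 ppages; refcounts: pp0:3 pp1:2 pp2:3 pp3:3 pp4:1
Op 6: fork(P0) -> P3. 5 ppages; refcounts: pp0:4 pp1:2 pp2:4 pp3:4 pp4:2
Op 7: read(P3, v0) -> 20. No state change.
Op 8: write(P2, v0, 115). refcount(pp0)=4>1 -> COPY to pp5. 6 ppages; refcounts: pp0:3 pp1:2 pp2:4 pp3:4 pp4:2 pp5:1
Op 9: write(P1, v0, 156). refcount(pp0)=3>1 -> COPY to pp6. 7 ppages; refcounts: pp0:2 pp1:2 pp2:4 pp3:4 pp4:2 pp5:1 pp6:1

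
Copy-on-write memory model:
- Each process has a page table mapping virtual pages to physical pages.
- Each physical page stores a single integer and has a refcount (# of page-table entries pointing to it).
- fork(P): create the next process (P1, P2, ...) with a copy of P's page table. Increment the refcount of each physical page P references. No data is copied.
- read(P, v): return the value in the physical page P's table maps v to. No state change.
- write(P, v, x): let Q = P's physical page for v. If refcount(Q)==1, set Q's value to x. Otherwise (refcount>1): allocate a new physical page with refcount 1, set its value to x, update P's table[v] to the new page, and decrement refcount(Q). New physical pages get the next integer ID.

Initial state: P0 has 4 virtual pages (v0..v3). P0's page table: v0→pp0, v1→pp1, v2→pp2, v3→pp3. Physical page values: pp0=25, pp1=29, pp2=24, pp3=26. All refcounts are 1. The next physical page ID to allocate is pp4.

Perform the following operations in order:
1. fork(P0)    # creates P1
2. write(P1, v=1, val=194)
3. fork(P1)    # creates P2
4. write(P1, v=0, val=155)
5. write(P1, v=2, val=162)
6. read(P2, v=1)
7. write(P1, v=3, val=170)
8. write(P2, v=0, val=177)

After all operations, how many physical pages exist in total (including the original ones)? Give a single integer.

Answer: 9

Derivation:
Op 1: fork(P0) -> P1. 4 ppages; refcounts: pp0:2 pp1:2 pp2:2 pp3:2
Op 2: write(P1, v1, 194). refcount(pp1)=2>1 -> COPY to pp4. 5 ppages; refcounts: pp0:2 pp1:1 pp2:2 pp3:2 pp4:1
Op 3: fork(P1) -> P2. 5 ppages; refcounts: pp0:3 pp1:1 pp2:3 pp3:3 pp4:2
Op 4: write(P1, v0, 155). refcount(pp0)=3>1 -> COPY to pp5. 6 ppages; refcounts: pp0:2 pp1:1 pp2:3 pp3:3 pp4:2 pp5:1
Op 5: write(P1, v2, 162). refcount(pp2)=3>1 -> COPY to pp6. 7 ppages; refcounts: pp0:2 pp1:1 pp2:2 pp3:3 pp4:2 pp5:1 pp6:1
Op 6: read(P2, v1) -> 194. No state change.
Op 7: write(P1, v3, 170). refcount(pp3)=3>1 -> COPY to pp7. 8 ppages; refcounts: pp0:2 pp1:1 pp2:2 pp3:2 pp4:2 pp5:1 pp6:1 pp7:1
Op 8: write(P2, v0, 177). refcount(pp0)=2>1 -> COPY to pp8. 9 ppages; refcounts: pp0:1 pp1:1 pp2:2 pp3:2 pp4:2 pp5:1 pp6:1 pp7:1 pp8:1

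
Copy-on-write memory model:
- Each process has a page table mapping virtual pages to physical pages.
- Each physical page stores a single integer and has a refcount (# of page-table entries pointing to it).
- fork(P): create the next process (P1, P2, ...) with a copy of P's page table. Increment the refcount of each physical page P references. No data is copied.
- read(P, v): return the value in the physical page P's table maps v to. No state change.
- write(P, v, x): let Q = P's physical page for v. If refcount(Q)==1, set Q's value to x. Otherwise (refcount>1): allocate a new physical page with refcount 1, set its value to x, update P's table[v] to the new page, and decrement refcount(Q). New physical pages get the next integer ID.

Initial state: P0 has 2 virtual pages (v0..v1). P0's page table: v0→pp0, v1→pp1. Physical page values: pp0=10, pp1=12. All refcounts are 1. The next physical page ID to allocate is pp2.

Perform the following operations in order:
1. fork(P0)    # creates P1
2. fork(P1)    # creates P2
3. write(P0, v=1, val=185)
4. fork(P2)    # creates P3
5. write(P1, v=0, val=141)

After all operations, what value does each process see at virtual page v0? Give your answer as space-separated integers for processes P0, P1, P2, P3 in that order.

Op 1: fork(P0) -> P1. 2 ppages; refcounts: pp0:2 pp1:2
Op 2: fork(P1) -> P2. 2 ppages; refcounts: pp0:3 pp1:3
Op 3: write(P0, v1, 185). refcount(pp1)=3>1 -> COPY to pp2. 3 ppages; refcounts: pp0:3 pp1:2 pp2:1
Op 4: fork(P2) -> P3. 3 ppages; refcounts: pp0:4 pp1:3 pp2:1
Op 5: write(P1, v0, 141). refcount(pp0)=4>1 -> COPY to pp3. 4 ppages; refcounts: pp0:3 pp1:3 pp2:1 pp3:1
P0: v0 -> pp0 = 10
P1: v0 -> pp3 = 141
P2: v0 -> pp0 = 10
P3: v0 -> pp0 = 10

Answer: 10 141 10 10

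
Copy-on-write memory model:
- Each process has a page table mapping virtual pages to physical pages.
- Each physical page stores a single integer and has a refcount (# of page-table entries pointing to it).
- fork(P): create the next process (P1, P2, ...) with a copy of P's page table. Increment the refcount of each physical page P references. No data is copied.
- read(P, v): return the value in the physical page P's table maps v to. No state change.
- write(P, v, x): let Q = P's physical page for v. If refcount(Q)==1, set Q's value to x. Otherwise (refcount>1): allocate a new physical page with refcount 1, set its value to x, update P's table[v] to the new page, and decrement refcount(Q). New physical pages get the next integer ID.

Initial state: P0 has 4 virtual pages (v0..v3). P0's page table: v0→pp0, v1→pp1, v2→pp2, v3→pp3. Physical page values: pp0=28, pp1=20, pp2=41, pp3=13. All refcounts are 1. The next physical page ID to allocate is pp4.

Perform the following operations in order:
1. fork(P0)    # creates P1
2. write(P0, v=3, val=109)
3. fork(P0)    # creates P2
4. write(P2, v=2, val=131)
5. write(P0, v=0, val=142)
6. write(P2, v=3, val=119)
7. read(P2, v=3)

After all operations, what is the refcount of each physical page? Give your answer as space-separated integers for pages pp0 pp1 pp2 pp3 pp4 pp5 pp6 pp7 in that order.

Answer: 2 3 2 1 1 1 1 1

Derivation:
Op 1: fork(P0) -> P1. 4 ppages; refcounts: pp0:2 pp1:2 pp2:2 pp3:2
Op 2: write(P0, v3, 109). refcount(pp3)=2>1 -> COPY to pp4. 5 ppages; refcounts: pp0:2 pp1:2 pp2:2 pp3:1 pp4:1
Op 3: fork(P0) -> P2. 5 ppages; refcounts: pp0:3 pp1:3 pp2:3 pp3:1 pp4:2
Op 4: write(P2, v2, 131). refcount(pp2)=3>1 -> COPY to pp5. 6 ppages; refcounts: pp0:3 pp1:3 pp2:2 pp3:1 pp4:2 pp5:1
Op 5: write(P0, v0, 142). refcount(pp0)=3>1 -> COPY to pp6. 7 ppages; refcounts: pp0:2 pp1:3 pp2:2 pp3:1 pp4:2 pp5:1 pp6:1
Op 6: write(P2, v3, 119). refcount(pp4)=2>1 -> COPY to pp7. 8 ppages; refcounts: pp0:2 pp1:3 pp2:2 pp3:1 pp4:1 pp5:1 pp6:1 pp7:1
Op 7: read(P2, v3) -> 119. No state change.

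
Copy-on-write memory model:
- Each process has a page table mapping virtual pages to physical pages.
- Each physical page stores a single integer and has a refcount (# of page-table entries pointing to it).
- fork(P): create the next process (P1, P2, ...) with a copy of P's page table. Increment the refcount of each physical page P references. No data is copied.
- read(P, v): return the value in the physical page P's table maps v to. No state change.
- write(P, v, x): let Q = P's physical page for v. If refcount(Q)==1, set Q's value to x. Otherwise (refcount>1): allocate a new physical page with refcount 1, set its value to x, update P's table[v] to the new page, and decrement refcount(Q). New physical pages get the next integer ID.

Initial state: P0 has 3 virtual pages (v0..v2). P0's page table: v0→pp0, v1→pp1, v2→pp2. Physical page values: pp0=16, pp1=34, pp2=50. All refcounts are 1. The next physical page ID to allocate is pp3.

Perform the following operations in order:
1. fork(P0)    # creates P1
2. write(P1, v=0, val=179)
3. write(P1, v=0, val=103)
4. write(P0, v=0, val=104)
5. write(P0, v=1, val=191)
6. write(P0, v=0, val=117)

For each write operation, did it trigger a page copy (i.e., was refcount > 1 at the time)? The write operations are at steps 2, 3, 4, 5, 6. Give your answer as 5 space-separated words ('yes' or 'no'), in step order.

Op 1: fork(P0) -> P1. 3 ppages; refcounts: pp0:2 pp1:2 pp2:2
Op 2: write(P1, v0, 179). refcount(pp0)=2>1 -> COPY to pp3. 4 ppages; refcounts: pp0:1 pp1:2 pp2:2 pp3:1
Op 3: write(P1, v0, 103). refcount(pp3)=1 -> write in place. 4 ppages; refcounts: pp0:1 pp1:2 pp2:2 pp3:1
Op 4: write(P0, v0, 104). refcount(pp0)=1 -> write in place. 4 ppages; refcounts: pp0:1 pp1:2 pp2:2 pp3:1
Op 5: write(P0, v1, 191). refcount(pp1)=2>1 -> COPY to pp4. 5 ppages; refcounts: pp0:1 pp1:1 pp2:2 pp3:1 pp4:1
Op 6: write(P0, v0, 117). refcount(pp0)=1 -> write in place. 5 ppages; refcounts: pp0:1 pp1:1 pp2:2 pp3:1 pp4:1

yes no no yes no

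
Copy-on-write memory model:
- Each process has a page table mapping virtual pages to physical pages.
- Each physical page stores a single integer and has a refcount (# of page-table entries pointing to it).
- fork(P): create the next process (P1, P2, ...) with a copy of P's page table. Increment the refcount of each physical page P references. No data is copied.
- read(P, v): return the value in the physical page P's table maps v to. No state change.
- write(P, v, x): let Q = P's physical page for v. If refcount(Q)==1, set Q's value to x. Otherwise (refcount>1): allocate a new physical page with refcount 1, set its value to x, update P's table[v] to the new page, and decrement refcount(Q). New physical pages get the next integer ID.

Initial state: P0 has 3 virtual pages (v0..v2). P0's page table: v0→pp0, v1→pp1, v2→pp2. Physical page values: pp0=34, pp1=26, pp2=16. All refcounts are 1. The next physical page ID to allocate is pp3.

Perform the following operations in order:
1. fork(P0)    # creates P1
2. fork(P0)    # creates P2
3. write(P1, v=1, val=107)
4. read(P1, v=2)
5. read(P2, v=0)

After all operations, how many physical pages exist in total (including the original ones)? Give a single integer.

Answer: 4

Derivation:
Op 1: fork(P0) -> P1. 3 ppages; refcounts: pp0:2 pp1:2 pp2:2
Op 2: fork(P0) -> P2. 3 ppages; refcounts: pp0:3 pp1:3 pp2:3
Op 3: write(P1, v1, 107). refcount(pp1)=3>1 -> COPY to pp3. 4 ppages; refcounts: pp0:3 pp1:2 pp2:3 pp3:1
Op 4: read(P1, v2) -> 16. No state change.
Op 5: read(P2, v0) -> 34. No state change.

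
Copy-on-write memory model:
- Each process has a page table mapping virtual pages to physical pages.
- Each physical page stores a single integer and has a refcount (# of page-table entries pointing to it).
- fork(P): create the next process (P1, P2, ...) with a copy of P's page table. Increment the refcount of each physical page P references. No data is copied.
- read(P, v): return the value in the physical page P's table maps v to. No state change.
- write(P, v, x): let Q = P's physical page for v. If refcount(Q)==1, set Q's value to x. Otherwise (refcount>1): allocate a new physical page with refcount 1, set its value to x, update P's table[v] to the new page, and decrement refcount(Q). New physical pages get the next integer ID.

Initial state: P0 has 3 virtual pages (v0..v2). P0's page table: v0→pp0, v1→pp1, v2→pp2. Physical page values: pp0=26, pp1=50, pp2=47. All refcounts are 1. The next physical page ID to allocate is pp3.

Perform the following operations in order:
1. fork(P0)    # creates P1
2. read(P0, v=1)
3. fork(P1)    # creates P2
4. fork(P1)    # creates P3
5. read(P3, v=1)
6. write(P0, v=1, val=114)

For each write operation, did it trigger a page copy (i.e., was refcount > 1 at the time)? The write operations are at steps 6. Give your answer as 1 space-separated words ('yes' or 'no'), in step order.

Op 1: fork(P0) -> P1. 3 ppages; refcounts: pp0:2 pp1:2 pp2:2
Op 2: read(P0, v1) -> 50. No state change.
Op 3: fork(P1) -> P2. 3 ppages; refcounts: pp0:3 pp1:3 pp2:3
Op 4: fork(P1) -> P3. 3 ppages; refcounts: pp0:4 pp1:4 pp2:4
Op 5: read(P3, v1) -> 50. No state change.
Op 6: write(P0, v1, 114). refcount(pp1)=4>1 -> COPY to pp3. 4 ppages; refcounts: pp0:4 pp1:3 pp2:4 pp3:1

yes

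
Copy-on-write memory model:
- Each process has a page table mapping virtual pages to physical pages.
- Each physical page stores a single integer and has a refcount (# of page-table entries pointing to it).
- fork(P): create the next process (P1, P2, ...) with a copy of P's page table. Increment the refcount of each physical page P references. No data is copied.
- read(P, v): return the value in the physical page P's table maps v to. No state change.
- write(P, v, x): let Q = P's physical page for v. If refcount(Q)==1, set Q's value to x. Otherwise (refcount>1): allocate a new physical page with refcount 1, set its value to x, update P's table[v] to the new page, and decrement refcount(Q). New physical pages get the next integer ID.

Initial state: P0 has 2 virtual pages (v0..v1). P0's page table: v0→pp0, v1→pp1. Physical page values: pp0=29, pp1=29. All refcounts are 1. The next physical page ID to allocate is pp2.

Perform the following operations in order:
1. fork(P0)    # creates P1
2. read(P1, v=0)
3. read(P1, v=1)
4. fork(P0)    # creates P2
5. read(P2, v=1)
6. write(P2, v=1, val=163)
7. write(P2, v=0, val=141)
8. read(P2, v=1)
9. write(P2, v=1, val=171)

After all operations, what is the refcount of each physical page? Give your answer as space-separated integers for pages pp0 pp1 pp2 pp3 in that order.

Op 1: fork(P0) -> P1. 2 ppages; refcounts: pp0:2 pp1:2
Op 2: read(P1, v0) -> 29. No state change.
Op 3: read(P1, v1) -> 29. No state change.
Op 4: fork(P0) -> P2. 2 ppages; refcounts: pp0:3 pp1:3
Op 5: read(P2, v1) -> 29. No state change.
Op 6: write(P2, v1, 163). refcount(pp1)=3>1 -> COPY to pp2. 3 ppages; refcounts: pp0:3 pp1:2 pp2:1
Op 7: write(P2, v0, 141). refcount(pp0)=3>1 -> COPY to pp3. 4 ppages; refcounts: pp0:2 pp1:2 pp2:1 pp3:1
Op 8: read(P2, v1) -> 163. No state change.
Op 9: write(P2, v1, 171). refcount(pp2)=1 -> write in place. 4 ppages; refcounts: pp0:2 pp1:2 pp2:1 pp3:1

Answer: 2 2 1 1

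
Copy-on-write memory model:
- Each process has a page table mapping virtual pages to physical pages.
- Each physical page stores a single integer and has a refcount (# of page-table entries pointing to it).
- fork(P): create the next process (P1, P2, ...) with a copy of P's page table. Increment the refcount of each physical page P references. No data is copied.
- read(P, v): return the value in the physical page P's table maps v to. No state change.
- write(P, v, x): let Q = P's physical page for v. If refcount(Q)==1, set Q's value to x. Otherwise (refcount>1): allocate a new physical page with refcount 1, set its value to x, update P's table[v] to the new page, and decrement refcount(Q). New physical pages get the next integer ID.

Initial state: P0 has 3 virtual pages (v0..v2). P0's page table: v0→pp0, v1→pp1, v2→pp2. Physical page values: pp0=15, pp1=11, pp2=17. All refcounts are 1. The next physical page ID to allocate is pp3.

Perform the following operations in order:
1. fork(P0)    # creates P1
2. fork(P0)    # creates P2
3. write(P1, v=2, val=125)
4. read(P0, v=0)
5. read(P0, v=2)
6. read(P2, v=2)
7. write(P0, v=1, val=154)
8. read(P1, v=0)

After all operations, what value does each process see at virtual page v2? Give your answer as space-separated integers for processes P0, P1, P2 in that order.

Answer: 17 125 17

Derivation:
Op 1: fork(P0) -> P1. 3 ppages; refcounts: pp0:2 pp1:2 pp2:2
Op 2: fork(P0) -> P2. 3 ppages; refcounts: pp0:3 pp1:3 pp2:3
Op 3: write(P1, v2, 125). refcount(pp2)=3>1 -> COPY to pp3. 4 ppages; refcounts: pp0:3 pp1:3 pp2:2 pp3:1
Op 4: read(P0, v0) -> 15. No state change.
Op 5: read(P0, v2) -> 17. No state change.
Op 6: read(P2, v2) -> 17. No state change.
Op 7: write(P0, v1, 154). refcount(pp1)=3>1 -> COPY to pp4. 5 ppages; refcounts: pp0:3 pp1:2 pp2:2 pp3:1 pp4:1
Op 8: read(P1, v0) -> 15. No state change.
P0: v2 -> pp2 = 17
P1: v2 -> pp3 = 125
P2: v2 -> pp2 = 17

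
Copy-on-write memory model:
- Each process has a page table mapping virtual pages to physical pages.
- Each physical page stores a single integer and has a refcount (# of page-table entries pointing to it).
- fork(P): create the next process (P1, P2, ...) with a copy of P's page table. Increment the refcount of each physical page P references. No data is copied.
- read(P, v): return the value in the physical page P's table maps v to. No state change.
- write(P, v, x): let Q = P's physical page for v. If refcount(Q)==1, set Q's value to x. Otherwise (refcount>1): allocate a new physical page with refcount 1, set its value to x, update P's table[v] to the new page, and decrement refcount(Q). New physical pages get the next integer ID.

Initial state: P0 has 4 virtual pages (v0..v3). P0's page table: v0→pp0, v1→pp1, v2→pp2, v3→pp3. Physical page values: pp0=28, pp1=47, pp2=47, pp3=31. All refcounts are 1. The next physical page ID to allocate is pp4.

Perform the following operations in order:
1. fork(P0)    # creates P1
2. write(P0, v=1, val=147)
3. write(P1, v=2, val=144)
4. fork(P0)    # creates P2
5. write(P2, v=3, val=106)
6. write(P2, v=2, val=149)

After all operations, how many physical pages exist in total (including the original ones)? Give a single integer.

Answer: 8

Derivation:
Op 1: fork(P0) -> P1. 4 ppages; refcounts: pp0:2 pp1:2 pp2:2 pp3:2
Op 2: write(P0, v1, 147). refcount(pp1)=2>1 -> COPY to pp4. 5 ppages; refcounts: pp0:2 pp1:1 pp2:2 pp3:2 pp4:1
Op 3: write(P1, v2, 144). refcount(pp2)=2>1 -> COPY to pp5. 6 ppages; refcounts: pp0:2 pp1:1 pp2:1 pp3:2 pp4:1 pp5:1
Op 4: fork(P0) -> P2. 6 ppages; refcounts: pp0:3 pp1:1 pp2:2 pp3:3 pp4:2 pp5:1
Op 5: write(P2, v3, 106). refcount(pp3)=3>1 -> COPY to pp6. 7 ppages; refcounts: pp0:3 pp1:1 pp2:2 pp3:2 pp4:2 pp5:1 pp6:1
Op 6: write(P2, v2, 149). refcount(pp2)=2>1 -> COPY to pp7. 8 ppages; refcounts: pp0:3 pp1:1 pp2:1 pp3:2 pp4:2 pp5:1 pp6:1 pp7:1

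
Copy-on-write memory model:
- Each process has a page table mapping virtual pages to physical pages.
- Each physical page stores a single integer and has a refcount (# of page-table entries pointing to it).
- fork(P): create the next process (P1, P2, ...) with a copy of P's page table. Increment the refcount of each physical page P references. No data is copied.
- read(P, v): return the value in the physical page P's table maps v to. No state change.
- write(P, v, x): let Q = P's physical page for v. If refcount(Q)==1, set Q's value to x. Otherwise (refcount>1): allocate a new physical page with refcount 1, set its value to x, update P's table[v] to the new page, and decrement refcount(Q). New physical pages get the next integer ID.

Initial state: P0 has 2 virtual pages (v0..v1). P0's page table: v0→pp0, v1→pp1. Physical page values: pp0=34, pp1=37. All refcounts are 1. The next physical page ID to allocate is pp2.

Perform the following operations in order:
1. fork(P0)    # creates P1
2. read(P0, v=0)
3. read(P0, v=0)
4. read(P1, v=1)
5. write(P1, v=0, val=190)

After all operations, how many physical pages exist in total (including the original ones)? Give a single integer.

Answer: 3

Derivation:
Op 1: fork(P0) -> P1. 2 ppages; refcounts: pp0:2 pp1:2
Op 2: read(P0, v0) -> 34. No state change.
Op 3: read(P0, v0) -> 34. No state change.
Op 4: read(P1, v1) -> 37. No state change.
Op 5: write(P1, v0, 190). refcount(pp0)=2>1 -> COPY to pp2. 3 ppages; refcounts: pp0:1 pp1:2 pp2:1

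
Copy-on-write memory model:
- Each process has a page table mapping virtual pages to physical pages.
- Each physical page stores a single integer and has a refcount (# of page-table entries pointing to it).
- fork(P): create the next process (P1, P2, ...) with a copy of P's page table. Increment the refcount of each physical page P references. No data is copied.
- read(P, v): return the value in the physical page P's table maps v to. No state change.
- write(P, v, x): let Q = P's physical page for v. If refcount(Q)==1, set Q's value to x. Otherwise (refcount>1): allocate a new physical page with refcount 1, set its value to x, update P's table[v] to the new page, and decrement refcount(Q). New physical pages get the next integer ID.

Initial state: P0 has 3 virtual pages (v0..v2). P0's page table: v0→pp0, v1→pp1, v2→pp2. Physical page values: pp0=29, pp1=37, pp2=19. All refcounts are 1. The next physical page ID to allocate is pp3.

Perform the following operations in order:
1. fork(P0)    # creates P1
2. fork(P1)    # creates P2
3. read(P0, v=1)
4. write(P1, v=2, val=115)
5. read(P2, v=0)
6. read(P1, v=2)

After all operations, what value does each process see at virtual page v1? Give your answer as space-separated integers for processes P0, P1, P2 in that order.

Answer: 37 37 37

Derivation:
Op 1: fork(P0) -> P1. 3 ppages; refcounts: pp0:2 pp1:2 pp2:2
Op 2: fork(P1) -> P2. 3 ppages; refcounts: pp0:3 pp1:3 pp2:3
Op 3: read(P0, v1) -> 37. No state change.
Op 4: write(P1, v2, 115). refcount(pp2)=3>1 -> COPY to pp3. 4 ppages; refcounts: pp0:3 pp1:3 pp2:2 pp3:1
Op 5: read(P2, v0) -> 29. No state change.
Op 6: read(P1, v2) -> 115. No state change.
P0: v1 -> pp1 = 37
P1: v1 -> pp1 = 37
P2: v1 -> pp1 = 37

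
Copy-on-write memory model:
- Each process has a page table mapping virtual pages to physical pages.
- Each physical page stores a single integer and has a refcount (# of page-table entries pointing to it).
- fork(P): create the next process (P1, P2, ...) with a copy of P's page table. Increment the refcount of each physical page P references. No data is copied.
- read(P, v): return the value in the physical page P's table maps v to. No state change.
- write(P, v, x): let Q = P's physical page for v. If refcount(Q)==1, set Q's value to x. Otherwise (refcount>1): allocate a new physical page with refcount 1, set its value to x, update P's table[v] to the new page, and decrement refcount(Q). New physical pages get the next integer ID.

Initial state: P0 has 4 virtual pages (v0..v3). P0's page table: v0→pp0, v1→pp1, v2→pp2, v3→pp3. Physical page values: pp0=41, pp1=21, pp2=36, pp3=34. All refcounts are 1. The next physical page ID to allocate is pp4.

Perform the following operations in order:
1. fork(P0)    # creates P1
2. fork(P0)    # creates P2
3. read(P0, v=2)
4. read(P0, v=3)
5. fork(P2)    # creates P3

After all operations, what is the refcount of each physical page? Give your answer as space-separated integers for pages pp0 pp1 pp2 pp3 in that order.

Answer: 4 4 4 4

Derivation:
Op 1: fork(P0) -> P1. 4 ppages; refcounts: pp0:2 pp1:2 pp2:2 pp3:2
Op 2: fork(P0) -> P2. 4 ppages; refcounts: pp0:3 pp1:3 pp2:3 pp3:3
Op 3: read(P0, v2) -> 36. No state change.
Op 4: read(P0, v3) -> 34. No state change.
Op 5: fork(P2) -> P3. 4 ppages; refcounts: pp0:4 pp1:4 pp2:4 pp3:4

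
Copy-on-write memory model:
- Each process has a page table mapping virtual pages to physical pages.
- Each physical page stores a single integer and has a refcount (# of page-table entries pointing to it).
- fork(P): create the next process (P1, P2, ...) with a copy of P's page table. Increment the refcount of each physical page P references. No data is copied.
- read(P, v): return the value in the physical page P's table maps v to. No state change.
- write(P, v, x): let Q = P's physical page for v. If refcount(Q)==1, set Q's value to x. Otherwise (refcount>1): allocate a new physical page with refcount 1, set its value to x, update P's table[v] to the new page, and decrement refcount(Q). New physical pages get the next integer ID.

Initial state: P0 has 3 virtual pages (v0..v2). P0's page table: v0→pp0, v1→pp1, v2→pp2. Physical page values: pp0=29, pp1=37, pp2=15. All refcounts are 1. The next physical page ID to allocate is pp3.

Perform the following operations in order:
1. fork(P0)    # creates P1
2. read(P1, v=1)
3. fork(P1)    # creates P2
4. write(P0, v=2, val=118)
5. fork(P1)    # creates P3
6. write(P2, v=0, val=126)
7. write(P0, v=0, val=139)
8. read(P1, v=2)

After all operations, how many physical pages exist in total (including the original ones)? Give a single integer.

Answer: 6

Derivation:
Op 1: fork(P0) -> P1. 3 ppages; refcounts: pp0:2 pp1:2 pp2:2
Op 2: read(P1, v1) -> 37. No state change.
Op 3: fork(P1) -> P2. 3 ppages; refcounts: pp0:3 pp1:3 pp2:3
Op 4: write(P0, v2, 118). refcount(pp2)=3>1 -> COPY to pp3. 4 ppages; refcounts: pp0:3 pp1:3 pp2:2 pp3:1
Op 5: fork(P1) -> P3. 4 ppages; refcounts: pp0:4 pp1:4 pp2:3 pp3:1
Op 6: write(P2, v0, 126). refcount(pp0)=4>1 -> COPY to pp4. 5 ppages; refcounts: pp0:3 pp1:4 pp2:3 pp3:1 pp4:1
Op 7: write(P0, v0, 139). refcount(pp0)=3>1 -> COPY to pp5. 6 ppages; refcounts: pp0:2 pp1:4 pp2:3 pp3:1 pp4:1 pp5:1
Op 8: read(P1, v2) -> 15. No state change.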